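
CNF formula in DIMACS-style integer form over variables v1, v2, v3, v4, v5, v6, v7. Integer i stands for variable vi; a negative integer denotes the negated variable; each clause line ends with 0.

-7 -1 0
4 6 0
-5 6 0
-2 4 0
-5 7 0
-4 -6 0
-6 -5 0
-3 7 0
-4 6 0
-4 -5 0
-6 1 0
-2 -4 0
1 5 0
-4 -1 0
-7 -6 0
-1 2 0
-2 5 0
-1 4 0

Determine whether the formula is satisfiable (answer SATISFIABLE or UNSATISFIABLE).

UNSATISFIABLE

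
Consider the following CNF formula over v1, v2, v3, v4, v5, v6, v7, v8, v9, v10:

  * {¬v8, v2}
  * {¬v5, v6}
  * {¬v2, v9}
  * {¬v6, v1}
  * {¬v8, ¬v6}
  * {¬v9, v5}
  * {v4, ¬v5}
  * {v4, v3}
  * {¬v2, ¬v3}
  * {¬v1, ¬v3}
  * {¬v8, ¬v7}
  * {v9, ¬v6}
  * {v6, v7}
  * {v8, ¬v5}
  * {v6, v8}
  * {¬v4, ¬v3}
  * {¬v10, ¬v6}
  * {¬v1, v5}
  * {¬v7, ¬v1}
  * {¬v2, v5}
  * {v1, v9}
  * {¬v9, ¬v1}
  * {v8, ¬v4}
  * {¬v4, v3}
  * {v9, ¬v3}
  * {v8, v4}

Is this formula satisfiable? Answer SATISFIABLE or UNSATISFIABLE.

UNSATISFIABLE

v6 = True:
  propagation gives v1=True, v8=False, v3=False, v4=True; an empty clause results — contradiction.
v6 = False:
  propagation gives v5=False, v9=False, v2=False, v8=False; an empty clause results — contradiction.
Every branch closes, so no satisfying assignment exists.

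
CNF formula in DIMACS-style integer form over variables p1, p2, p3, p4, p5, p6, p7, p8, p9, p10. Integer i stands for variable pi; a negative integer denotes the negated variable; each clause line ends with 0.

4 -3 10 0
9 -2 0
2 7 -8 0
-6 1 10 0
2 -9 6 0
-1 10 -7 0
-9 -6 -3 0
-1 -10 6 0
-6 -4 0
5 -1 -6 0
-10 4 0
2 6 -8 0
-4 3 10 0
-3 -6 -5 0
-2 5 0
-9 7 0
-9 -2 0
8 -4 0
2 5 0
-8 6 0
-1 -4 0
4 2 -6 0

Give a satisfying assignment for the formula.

p1=True, p2=False, p3=False, p4=False, p5=True, p6=False, p7=False, p8=False, p9=False, p10=False

Check each clause:
  1. (p4 \/ p10 \/ ~p3) — ~p3 is true.
  2. (p9 \/ ~p2) — ~p2 is true.
  3. (p7 \/ ~p8 \/ p2) — ~p8 is true.
  4. (p10 \/ ~p6 \/ p1) — p1 is true.
  5. (p6 \/ p2 \/ ~p9) — ~p9 is true.
  6. (~p7 \/ ~p1 \/ p10) — ~p7 is true.
  7. (~p9 \/ ~p3 \/ ~p6) — ~p6 is true.
  8. (~p1 \/ p6 \/ ~p10) — ~p10 is true.
  9. (~p6 \/ ~p4) — ~p6 is true.
  10. (~p6 \/ p5 \/ ~p1) — ~p6 is true.
  11. (p4 \/ ~p10) — ~p10 is true.
  12. (p6 \/ p2 \/ ~p8) — ~p8 is true.
  13. (p10 \/ ~p4 \/ p3) — ~p4 is true.
  14. (~p6 \/ ~p5 \/ ~p3) — ~p6 is true.
  15. (p5 \/ ~p2) — p5 is true.
  16. (~p9 \/ p7) — ~p9 is true.
  17. (~p9 \/ ~p2) — ~p2 is true.
  18. (p8 \/ ~p4) — ~p4 is true.
  19. (p2 \/ p5) — p5 is true.
  20. (~p8 \/ p6) — ~p8 is true.
  21. (~p1 \/ ~p4) — ~p4 is true.
  22. (p2 \/ ~p6 \/ p4) — ~p6 is true.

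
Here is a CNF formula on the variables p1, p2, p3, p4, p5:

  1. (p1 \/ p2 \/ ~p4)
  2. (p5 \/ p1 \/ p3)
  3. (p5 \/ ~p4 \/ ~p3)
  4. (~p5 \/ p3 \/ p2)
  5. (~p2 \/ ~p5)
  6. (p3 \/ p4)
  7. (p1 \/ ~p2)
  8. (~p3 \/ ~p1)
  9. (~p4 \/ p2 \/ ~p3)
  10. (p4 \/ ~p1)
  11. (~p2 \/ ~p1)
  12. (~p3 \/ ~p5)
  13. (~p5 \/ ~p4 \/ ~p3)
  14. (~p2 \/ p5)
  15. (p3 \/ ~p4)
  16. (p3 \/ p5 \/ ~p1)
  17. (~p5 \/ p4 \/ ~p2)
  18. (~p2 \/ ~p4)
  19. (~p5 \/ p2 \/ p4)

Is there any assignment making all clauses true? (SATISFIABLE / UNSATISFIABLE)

Set p1 = False and propagate.
  then p2 is forced to False.
  then p4 is forced to False.
  then p3 is forced to True.
  then p5 is forced to False.
So p1=False, p2=False, p3=True, p4=False, p5=False is a satisfying assignment.

SATISFIABLE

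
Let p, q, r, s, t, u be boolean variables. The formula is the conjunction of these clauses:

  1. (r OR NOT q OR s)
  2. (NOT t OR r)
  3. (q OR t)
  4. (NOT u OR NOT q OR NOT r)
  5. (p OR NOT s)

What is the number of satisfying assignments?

Case analysis on q and r:
  q=T, r=T: t free; 3 ways for (p,s,u) × 2^1 = 6.
  q=T, r=F: remaining (p,s,t,u) ∈ {(T,T,F,F); (T,T,F,T)} — 2.
  q=F, r=T: u free; 3 ways for (p,s,t) × 2^1 = 6.
  q=F, r=F: a clause becomes empty — 0.
Total: 6 + 2 + 6 + 0 = 14.

14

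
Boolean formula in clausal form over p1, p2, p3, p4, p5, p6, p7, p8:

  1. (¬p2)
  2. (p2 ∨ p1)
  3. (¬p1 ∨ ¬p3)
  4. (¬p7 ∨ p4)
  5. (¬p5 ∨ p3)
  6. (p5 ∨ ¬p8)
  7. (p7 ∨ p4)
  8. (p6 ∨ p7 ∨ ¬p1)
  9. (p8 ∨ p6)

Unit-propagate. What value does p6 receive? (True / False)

True

(¬p2) stands alone — p2 = False.
In (p1 ∨ p2), p2 is now false; p1 must hold, so p1 = True.
(¬p3 ∨ ¬p1): since p1 = True, the clause reduces to (¬p3). p3 = False.
In (¬p5 ∨ p3), p3 is now false; ¬p5 must hold, so p5 = False.
(¬p8 ∨ p5) with p5 = False leaves only ¬p8, so p8 = False.
(p8 ∨ p6): since p8 = False, the clause reduces to (p6). p6 = True.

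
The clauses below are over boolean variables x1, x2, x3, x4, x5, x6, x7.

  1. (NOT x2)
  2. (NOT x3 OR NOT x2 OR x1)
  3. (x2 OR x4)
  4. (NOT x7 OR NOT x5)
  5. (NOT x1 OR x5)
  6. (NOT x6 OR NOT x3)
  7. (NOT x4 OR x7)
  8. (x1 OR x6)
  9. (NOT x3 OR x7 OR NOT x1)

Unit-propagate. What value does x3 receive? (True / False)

(NOT x2) stands alone — x2 = False.
In (x4 OR x2), x2 is now false; x4 must hold, so x4 = True.
From (x7 OR NOT x4) and x4 = True: x7 = True.
(NOT x5 OR NOT x7) with x7 = True leaves only NOT x5, so x5 = False.
From (NOT x1 OR x5) and x5 = False: x1 = False.
In (x1 OR x6), x1 is now false; x6 must hold, so x6 = True.
(NOT x3 OR NOT x6) with x6 = True leaves only NOT x3, so x3 = False.

False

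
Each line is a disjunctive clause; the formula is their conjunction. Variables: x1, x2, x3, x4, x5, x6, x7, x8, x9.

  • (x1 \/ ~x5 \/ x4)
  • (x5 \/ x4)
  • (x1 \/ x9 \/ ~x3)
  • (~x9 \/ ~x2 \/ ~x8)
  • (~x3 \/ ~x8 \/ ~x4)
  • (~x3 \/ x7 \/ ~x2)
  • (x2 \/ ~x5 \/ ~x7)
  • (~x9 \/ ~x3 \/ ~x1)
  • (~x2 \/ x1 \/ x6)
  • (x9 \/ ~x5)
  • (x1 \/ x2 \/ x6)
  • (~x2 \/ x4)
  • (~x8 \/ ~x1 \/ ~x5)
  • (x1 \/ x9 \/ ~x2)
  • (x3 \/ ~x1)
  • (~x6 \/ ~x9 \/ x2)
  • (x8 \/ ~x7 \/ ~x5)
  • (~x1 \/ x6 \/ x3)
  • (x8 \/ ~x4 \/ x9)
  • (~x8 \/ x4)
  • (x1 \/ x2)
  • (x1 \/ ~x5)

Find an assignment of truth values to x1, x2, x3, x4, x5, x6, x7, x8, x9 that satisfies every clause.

x1=F, x2=T, x3=T, x4=T, x5=F, x6=T, x7=T, x8=F, x9=T

Check each clause:
  1. (x4 \/ x1 \/ ~x5) — ~x5 is true.
  2. (x4 \/ x5) — x4 is true.
  3. (~x3 \/ x9 \/ x1) — x9 is true.
  4. (~x8 \/ ~x2 \/ ~x9) — ~x8 is true.
  5. (~x3 \/ ~x4 \/ ~x8) — ~x8 is true.
  6. (~x3 \/ ~x2 \/ x7) — x7 is true.
  7. (x2 \/ ~x7 \/ ~x5) — x2 is true.
  8. (~x3 \/ ~x9 \/ ~x1) — ~x1 is true.
  9. (~x2 \/ x6 \/ x1) — x6 is true.
  10. (x9 \/ ~x5) — x9 is true.
  11. (x2 \/ x6 \/ x1) — x2 is true.
  12. (x4 \/ ~x2) — x4 is true.
  13. (~x8 \/ ~x5 \/ ~x1) — ~x8 is true.
  14. (x9 \/ ~x2 \/ x1) — x9 is true.
  15. (~x1 \/ x3) — x3 is true.
  16. (~x6 \/ x2 \/ ~x9) — x2 is true.
  17. (x8 \/ ~x5 \/ ~x7) — ~x5 is true.
  18. (~x1 \/ x6 \/ x3) — x3 is true.
  19. (x8 \/ x9 \/ ~x4) — x9 is true.
  20. (~x8 \/ x4) — ~x8 is true.
  21. (x2 \/ x1) — x2 is true.
  22. (x1 \/ ~x5) — ~x5 is true.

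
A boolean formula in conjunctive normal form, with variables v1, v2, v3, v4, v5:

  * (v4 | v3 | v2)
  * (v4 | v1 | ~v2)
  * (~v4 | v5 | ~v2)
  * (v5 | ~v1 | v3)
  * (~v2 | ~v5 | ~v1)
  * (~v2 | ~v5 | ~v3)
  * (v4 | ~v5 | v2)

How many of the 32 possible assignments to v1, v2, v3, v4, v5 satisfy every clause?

11

Case analysis on v2 and v5:
  v2=T, v5=T: remaining (v1,v3,v4) ∈ {(F,F,T)} — 1.
  v2=T, v5=F: remaining (v1,v3,v4) ∈ {(T,T,F)} — 1.
  v2=F, v5=T: remaining (v1,v3,v4) ∈ {(F,F,T); (F,T,T); (T,F,T); (T,T,T)} — 4.
  v2=F, v5=F: 5 of the 8 assignments to (v1,v3,v4) work.
Total: 1 + 1 + 4 + 5 = 11.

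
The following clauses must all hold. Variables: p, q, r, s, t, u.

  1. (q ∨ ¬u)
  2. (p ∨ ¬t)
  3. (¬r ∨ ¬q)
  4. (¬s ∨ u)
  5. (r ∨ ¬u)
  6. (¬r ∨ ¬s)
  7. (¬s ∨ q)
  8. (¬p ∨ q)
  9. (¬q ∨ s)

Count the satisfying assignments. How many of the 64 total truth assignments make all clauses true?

The models are:
  p=F q=F r=F s=F t=F u=F
  p=F q=F r=T s=F t=F u=F
Count: 2.

2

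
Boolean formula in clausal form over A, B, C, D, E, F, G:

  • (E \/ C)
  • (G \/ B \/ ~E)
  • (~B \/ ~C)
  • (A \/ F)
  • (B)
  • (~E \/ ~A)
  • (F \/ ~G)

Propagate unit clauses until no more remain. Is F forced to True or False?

True

(B) is a unit clause: B = True.
(~C \/ ~B): since B = True, the clause reduces to (~C). C = False.
From (E \/ C) and C = False: E = True.
In (~A \/ ~E), ~E is now false; ~A must hold, so A = False.
From (A \/ F) and A = False: F = True.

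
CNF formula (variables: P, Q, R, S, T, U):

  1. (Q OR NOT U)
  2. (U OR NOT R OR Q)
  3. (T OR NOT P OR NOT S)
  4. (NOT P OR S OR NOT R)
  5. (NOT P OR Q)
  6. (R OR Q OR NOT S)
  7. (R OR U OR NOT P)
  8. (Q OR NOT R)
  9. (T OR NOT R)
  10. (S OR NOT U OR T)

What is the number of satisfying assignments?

17

Split on R, then Q.
  R=1, Q=1: U free; 3 ways for (P,S,T) × 2^1 = 6.
  R=1, Q=0: a clause becomes empty — 0.
  R=0, Q=1: 9 of the 16 assignments to (P,S,T,U) work.
  R=0, Q=0: remaining (P,S,T,U) ∈ {(0,0,0,0); (0,0,1,0)} — 2.
Total: 6 + 0 + 9 + 2 = 17.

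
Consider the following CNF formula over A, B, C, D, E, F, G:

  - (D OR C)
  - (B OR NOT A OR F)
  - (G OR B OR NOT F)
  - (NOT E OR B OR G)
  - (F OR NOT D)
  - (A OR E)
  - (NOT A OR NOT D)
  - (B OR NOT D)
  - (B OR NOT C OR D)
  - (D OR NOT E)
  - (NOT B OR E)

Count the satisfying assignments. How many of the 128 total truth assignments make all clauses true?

4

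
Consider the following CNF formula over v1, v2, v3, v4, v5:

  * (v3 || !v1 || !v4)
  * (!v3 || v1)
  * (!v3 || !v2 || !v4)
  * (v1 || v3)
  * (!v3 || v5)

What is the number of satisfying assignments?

7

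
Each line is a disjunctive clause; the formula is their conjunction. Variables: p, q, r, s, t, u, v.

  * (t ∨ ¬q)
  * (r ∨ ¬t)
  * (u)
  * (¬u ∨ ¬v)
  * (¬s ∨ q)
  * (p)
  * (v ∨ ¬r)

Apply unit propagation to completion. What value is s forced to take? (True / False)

Unit clause (u) sets u = True.
(¬u ∨ ¬v) with u = True leaves only ¬v, so v = False.
Unit clause (p) sets p = True.
(¬r ∨ v) with v = False leaves only ¬r, so r = False.
(r ∨ ¬t): since r = False, the clause reduces to (¬t). t = False.
(t ∨ ¬q): since t = False, the clause reduces to (¬q). q = False.
From (q ∨ ¬s) and q = False: s = False.

False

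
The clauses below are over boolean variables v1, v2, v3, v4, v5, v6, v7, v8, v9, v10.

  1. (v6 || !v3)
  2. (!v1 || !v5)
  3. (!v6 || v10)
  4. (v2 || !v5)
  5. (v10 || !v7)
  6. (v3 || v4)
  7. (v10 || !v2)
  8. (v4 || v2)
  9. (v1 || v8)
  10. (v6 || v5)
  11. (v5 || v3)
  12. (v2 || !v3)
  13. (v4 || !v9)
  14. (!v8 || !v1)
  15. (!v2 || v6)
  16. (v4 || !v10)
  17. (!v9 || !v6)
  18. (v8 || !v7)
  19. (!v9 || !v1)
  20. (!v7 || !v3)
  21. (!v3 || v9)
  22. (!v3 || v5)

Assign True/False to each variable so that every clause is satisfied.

v1=0, v2=1, v3=0, v4=1, v5=1, v6=1, v7=1, v8=1, v9=0, v10=1

Pure literal: v4 appears only positively; assign v4 = True.
Branch on v1: take v1 = False.
  then v8 is forced to True.
Branch on v2: take v2 = True.
  then v10 is forced to True.
  then v6 is forced to True.
  then v9 is forced to False.
  then v3 is forced to False.
  then v5 is forced to True.
v7 is now unconstrained; take v7 = True.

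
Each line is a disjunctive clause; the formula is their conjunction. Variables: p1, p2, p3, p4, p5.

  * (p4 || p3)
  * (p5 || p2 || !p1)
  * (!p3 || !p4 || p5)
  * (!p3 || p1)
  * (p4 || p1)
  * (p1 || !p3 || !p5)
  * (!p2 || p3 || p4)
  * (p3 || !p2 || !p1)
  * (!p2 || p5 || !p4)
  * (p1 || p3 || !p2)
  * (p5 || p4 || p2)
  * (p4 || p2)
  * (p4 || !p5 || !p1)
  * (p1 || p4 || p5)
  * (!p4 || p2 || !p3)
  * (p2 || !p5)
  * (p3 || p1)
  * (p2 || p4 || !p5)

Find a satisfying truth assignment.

p1=True  p2=True  p3=True  p4=False  p5=False

Check each clause:
  1. (p3 || p4) — p3 is true.
  2. (p5 || p2 || !p1) — p2 is true.
  3. (p5 || !p4 || !p3) — !p4 is true.
  4. (!p3 || p1) — p1 is true.
  5. (p4 || p1) — p1 is true.
  6. (p1 || !p5 || !p3) — p1 is true.
  7. (p4 || p3 || !p2) — p3 is true.
  8. (!p2 || p3 || !p1) — p3 is true.
  9. (p5 || !p4 || !p2) — !p4 is true.
  10. (p1 || !p2 || p3) — p1 is true.
  11. (p5 || p4 || p2) — p2 is true.
  12. (p2 || p4) — p2 is true.
  13. (!p1 || p4 || !p5) — !p5 is true.
  14. (p1 || p5 || p4) — p1 is true.
  15. (p2 || !p3 || !p4) — p2 is true.
  16. (p2 || !p5) — p2 is true.
  17. (p3 || p1) — p1 is true.
  18. (!p5 || p2 || p4) — p2 is true.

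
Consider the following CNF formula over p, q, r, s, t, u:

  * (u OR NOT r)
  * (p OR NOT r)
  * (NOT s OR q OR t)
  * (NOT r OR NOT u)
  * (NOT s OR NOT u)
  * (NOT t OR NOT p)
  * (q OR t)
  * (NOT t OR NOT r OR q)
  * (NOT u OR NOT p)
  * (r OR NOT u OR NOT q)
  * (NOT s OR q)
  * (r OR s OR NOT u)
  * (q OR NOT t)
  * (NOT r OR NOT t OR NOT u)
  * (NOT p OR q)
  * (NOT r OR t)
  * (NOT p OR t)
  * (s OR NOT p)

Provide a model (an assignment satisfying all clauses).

p=False, q=True, r=False, s=True, t=False, u=False

Check each clause:
  1. (u OR NOT r) — NOT r is true.
  2. (p OR NOT r) — NOT r is true.
  3. (t OR NOT s OR q) — q is true.
  4. (NOT r OR NOT u) — NOT u is true.
  5. (NOT s OR NOT u) — NOT u is true.
  6. (NOT t OR NOT p) — NOT t is true.
  7. (q OR t) — q is true.
  8. (NOT r OR q OR NOT t) — q is true.
  9. (NOT u OR NOT p) — NOT u is true.
  10. (r OR NOT q OR NOT u) — NOT u is true.
  11. (q OR NOT s) — q is true.
  12. (NOT u OR r OR s) — NOT u is true.
  13. (NOT t OR q) — q is true.
  14. (NOT u OR NOT r OR NOT t) — NOT u is true.
  15. (NOT p OR q) — q is true.
  16. (NOT r OR t) — NOT r is true.
  17. (t OR NOT p) — NOT p is true.
  18. (NOT p OR s) — s is true.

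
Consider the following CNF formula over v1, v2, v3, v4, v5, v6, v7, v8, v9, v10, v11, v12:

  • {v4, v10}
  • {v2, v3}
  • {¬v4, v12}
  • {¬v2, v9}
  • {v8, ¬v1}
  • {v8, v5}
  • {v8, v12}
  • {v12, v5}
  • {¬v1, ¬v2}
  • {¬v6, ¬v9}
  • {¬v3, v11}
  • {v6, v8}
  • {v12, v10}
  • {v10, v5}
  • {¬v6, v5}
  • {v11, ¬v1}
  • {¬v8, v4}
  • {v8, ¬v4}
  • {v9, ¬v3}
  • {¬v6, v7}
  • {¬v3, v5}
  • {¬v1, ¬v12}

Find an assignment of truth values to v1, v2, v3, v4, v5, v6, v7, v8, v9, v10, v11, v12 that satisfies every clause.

v1=F, v2=F, v3=T, v4=T, v5=T, v6=F, v7=F, v8=T, v9=T, v10=F, v11=T, v12=T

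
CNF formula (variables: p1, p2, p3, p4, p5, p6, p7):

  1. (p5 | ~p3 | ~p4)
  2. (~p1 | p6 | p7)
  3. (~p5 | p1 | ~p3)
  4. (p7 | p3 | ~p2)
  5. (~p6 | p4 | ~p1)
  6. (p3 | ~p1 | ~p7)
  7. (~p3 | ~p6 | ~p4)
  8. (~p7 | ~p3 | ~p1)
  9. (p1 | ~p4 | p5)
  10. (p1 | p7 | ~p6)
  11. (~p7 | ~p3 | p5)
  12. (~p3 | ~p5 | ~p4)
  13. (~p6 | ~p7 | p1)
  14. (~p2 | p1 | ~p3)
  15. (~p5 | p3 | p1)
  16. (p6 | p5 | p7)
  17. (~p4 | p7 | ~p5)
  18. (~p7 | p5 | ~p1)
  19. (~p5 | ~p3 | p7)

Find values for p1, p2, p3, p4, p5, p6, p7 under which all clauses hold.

Pure literal: p2 appears only negated; assign p2 = False.
Try p1 = False.
Branch on p3: take p3 = False.
  then p5 is forced to False.
  then p4 is forced to False.
Set p6 = False and propagate.
  then p7 is forced to True.
Every clause has at least one true literal under this assignment.
Check each clause:
  1. (p5 | ~p3 | ~p4) — ~p3 is true.
  2. (p7 | ~p1 | p6) — ~p1 is true.
  3. (~p5 | p1 | ~p3) — ~p5 is true.
  4. (p3 | ~p2 | p7) — ~p2 is true.
  5. (~p6 | p4 | ~p1) — ~p6 is true.
  6. (~p1 | ~p7 | p3) — ~p1 is true.
  7. (~p4 | ~p6 | ~p3) — ~p6 is true.
  8. (~p3 | ~p1 | ~p7) — ~p3 is true.
  9. (p1 | ~p4 | p5) — ~p4 is true.
  10. (p7 | p1 | ~p6) — ~p6 is true.
  11. (p5 | ~p3 | ~p7) — ~p3 is true.
  12. (~p3 | ~p4 | ~p5) — ~p5 is true.
  13. (~p7 | p1 | ~p6) — ~p6 is true.
  14. (~p2 | p1 | ~p3) — ~p3 is true.
  15. (~p5 | p1 | p3) — ~p5 is true.
  16. (p7 | p6 | p5) — p7 is true.
  17. (p7 | ~p4 | ~p5) — ~p5 is true.
  18. (~p7 | p5 | ~p1) — ~p1 is true.
  19. (p7 | ~p5 | ~p3) — ~p5 is true.

p1 = False  p2 = False  p3 = False  p4 = False  p5 = False  p6 = False  p7 = True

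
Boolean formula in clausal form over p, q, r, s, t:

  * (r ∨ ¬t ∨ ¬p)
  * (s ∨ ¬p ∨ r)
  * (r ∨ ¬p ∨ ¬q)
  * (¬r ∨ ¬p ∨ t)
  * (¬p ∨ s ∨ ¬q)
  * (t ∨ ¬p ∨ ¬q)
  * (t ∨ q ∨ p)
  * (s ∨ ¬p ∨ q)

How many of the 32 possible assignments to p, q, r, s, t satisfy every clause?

Case analysis on p and q:
  p=T, q=T: remaining (r,s,t) ∈ {(T,T,T)} — 1.
  p=T, q=F: remaining (r,s,t) ∈ {(F,T,F); (T,T,T)} — 2.
  p=F, q=T: r, s, t free → 2^3 = 8.
  p=F, q=F: remaining (r,s,t) ∈ {(F,F,T); (F,T,T); (T,F,T); (T,T,T)} — 4.
Total: 1 + 2 + 8 + 4 = 15.

15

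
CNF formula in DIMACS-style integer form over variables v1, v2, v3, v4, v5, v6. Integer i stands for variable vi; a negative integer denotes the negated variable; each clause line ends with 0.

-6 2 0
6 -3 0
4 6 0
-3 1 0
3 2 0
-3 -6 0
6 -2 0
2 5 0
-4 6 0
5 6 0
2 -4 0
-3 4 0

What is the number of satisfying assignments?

Case analysis on v6 and v2:
  v6=1, v2=1: forces v3=0; v1, v4, v5 free → 2^3 = 8.
  v6=1, v2=0: a clause becomes empty — 0.
  v6=0, v2=1: a clause becomes empty — 0.
  v6=0, v2=0: a clause becomes empty — 0.
Total: 8 + 0 + 0 + 0 = 8.

8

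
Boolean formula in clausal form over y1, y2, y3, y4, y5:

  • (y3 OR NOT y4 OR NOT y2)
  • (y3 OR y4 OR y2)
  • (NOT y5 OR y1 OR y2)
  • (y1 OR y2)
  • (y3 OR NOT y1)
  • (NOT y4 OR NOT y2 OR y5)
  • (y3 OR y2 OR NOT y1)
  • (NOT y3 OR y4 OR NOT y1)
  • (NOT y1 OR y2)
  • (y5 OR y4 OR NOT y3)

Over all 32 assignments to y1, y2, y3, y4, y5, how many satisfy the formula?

5

Satisfying assignments:
  y1=F y2=T y3=F y4=F y5=F
  y1=F y2=T y3=F y4=F y5=T
  y1=F y2=T y3=T y4=F y5=T
  y1=F y2=T y3=T y4=T y5=T
  y1=T y2=T y3=T y4=T y5=T
That's 5 in total.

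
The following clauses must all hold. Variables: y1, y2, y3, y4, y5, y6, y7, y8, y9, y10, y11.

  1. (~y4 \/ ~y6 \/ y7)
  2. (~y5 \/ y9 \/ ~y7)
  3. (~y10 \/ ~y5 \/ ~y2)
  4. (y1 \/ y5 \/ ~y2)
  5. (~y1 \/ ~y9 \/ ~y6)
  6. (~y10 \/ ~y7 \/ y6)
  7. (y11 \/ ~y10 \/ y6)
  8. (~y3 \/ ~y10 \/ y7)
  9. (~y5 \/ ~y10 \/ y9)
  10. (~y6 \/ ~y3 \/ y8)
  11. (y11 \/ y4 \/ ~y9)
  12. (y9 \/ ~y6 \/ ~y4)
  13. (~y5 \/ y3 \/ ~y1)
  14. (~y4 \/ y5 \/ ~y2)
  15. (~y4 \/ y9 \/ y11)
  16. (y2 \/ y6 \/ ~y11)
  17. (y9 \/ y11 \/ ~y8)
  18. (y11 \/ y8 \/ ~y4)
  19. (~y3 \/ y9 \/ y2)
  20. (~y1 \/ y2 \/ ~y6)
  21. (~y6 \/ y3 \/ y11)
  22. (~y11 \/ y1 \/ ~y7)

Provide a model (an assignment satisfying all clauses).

y1=True  y2=True  y3=True  y4=False  y5=True  y6=False  y7=False  y8=False  y9=False  y10=False  y11=True

Check each clause:
  1. (~y6 \/ ~y4 \/ y7) — ~y6 is true.
  2. (y9 \/ ~y5 \/ ~y7) — ~y7 is true.
  3. (~y5 \/ ~y2 \/ ~y10) — ~y10 is true.
  4. (~y2 \/ y5 \/ y1) — y1 is true.
  5. (~y6 \/ ~y9 \/ ~y1) — ~y6 is true.
  6. (~y7 \/ y6 \/ ~y10) — ~y7 is true.
  7. (~y10 \/ y11 \/ y6) — y11 is true.
  8. (~y10 \/ ~y3 \/ y7) — ~y10 is true.
  9. (~y5 \/ ~y10 \/ y9) — ~y10 is true.
  10. (y8 \/ ~y3 \/ ~y6) — ~y6 is true.
  11. (~y9 \/ y4 \/ y11) — y11 is true.
  12. (~y4 \/ ~y6 \/ y9) — ~y6 is true.
  13. (y3 \/ ~y5 \/ ~y1) — y3 is true.
  14. (~y2 \/ y5 \/ ~y4) — ~y4 is true.
  15. (y9 \/ ~y4 \/ y11) — y11 is true.
  16. (y2 \/ ~y11 \/ y6) — y2 is true.
  17. (y9 \/ ~y8 \/ y11) — ~y8 is true.
  18. (y8 \/ y11 \/ ~y4) — y11 is true.
  19. (y9 \/ ~y3 \/ y2) — y2 is true.
  20. (y2 \/ ~y1 \/ ~y6) — y2 is true.
  21. (y11 \/ ~y6 \/ y3) — y3 is true.
  22. (~y11 \/ y1 \/ ~y7) — y1 is true.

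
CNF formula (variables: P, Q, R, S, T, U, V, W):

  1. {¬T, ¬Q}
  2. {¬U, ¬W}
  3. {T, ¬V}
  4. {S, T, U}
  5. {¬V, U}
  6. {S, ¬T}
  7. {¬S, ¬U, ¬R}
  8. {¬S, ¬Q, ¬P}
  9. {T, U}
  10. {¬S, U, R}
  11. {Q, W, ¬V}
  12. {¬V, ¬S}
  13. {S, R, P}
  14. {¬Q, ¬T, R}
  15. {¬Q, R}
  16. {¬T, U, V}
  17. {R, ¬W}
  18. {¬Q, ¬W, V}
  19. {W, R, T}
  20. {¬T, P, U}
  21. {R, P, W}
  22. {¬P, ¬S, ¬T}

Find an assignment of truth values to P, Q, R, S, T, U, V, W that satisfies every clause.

P=False, Q=True, R=True, S=False, T=False, U=True, V=False, W=False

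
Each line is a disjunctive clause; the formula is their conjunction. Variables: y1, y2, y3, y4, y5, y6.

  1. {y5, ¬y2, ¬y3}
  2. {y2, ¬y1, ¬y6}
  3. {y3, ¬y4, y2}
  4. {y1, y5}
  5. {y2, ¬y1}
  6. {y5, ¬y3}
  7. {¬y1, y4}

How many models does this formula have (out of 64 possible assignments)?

20

Case analysis on y1 and y2:
  y1=T, y2=T: y6 free; 3 ways for (y3,y4,y5) × 2^1 = 6.
  y1=T, y2=F: a clause becomes empty — 0.
  y1=F, y2=T: forces y5=T; y3, y4, y6 free → 2^3 = 8.
  y1=F, y2=F: y6 free; 3 ways for (y3,y4,y5) × 2^1 = 6.
Total: 6 + 0 + 8 + 6 = 20.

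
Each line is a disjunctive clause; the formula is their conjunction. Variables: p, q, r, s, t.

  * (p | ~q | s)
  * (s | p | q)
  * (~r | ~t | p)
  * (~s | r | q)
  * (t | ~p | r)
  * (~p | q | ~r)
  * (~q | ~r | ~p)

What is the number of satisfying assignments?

7

Split on p, then q.
  p=1, q=1: remaining (r,s,t) ∈ {(0,0,1); (0,1,1)} — 2.
  p=1, q=0: remaining (r,s,t) ∈ {(0,0,1)} — 1.
  p=0, q=1: remaining (r,s,t) ∈ {(0,1,0); (0,1,1); (1,1,0)} — 3.
  p=0, q=0: remaining (r,s,t) ∈ {(1,1,0)} — 1.
Total: 2 + 1 + 3 + 1 = 7.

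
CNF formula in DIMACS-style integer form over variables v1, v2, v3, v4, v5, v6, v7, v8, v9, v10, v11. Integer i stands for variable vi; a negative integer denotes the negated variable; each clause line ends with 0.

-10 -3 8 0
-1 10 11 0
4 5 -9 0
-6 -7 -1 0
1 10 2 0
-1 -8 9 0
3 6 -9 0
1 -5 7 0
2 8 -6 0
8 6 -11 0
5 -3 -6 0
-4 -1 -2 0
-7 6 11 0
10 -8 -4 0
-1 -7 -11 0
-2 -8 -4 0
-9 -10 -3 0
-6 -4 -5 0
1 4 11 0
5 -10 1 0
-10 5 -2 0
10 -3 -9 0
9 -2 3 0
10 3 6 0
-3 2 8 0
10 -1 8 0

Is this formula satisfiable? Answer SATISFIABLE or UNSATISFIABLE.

Branch on v1: take v1 = True.
For the remaining variables, v2 = False, v3 = False, v4 = True, v5 = False, v6 = True, v7 = False, v8 = True, v9 = True, v10 = True, v11 = False works.
So v1=1, v2=0, v3=0, v4=1, v5=0, v6=1, v7=0, v8=1, v9=1, v10=1, v11=0 is a satisfying assignment.

SATISFIABLE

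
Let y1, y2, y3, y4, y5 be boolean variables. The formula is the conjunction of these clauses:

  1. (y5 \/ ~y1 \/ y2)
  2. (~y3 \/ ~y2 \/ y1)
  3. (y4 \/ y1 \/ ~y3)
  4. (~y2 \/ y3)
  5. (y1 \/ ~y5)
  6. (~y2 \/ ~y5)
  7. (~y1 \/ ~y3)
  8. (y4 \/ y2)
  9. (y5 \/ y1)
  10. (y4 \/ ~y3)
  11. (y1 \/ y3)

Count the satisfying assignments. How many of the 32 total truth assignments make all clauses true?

The models are:
  y1=1 y2=0 y3=0 y4=1 y5=1
That's 1 in total.

1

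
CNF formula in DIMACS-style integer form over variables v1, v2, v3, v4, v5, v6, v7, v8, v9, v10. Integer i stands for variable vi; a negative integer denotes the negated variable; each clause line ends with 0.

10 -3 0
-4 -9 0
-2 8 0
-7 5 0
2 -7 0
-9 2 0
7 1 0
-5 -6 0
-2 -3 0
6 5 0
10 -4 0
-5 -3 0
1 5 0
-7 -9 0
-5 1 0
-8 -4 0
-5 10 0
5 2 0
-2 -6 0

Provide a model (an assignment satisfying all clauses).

v1 occurs only positively in the remaining clauses — set v1 = True.
Pure literal: v3 appears only negated; assign v3 = False.
Set v2 = False and propagate.
  then v7 is forced to False.
  then v9 is forced to False.
  then v5 is forced to True.
  then v6 is forced to False.
  then v10 is forced to True.
Try v4 = True.
  then v8 is forced to False.

v1=T  v2=F  v3=F  v4=T  v5=T  v6=F  v7=F  v8=F  v9=F  v10=T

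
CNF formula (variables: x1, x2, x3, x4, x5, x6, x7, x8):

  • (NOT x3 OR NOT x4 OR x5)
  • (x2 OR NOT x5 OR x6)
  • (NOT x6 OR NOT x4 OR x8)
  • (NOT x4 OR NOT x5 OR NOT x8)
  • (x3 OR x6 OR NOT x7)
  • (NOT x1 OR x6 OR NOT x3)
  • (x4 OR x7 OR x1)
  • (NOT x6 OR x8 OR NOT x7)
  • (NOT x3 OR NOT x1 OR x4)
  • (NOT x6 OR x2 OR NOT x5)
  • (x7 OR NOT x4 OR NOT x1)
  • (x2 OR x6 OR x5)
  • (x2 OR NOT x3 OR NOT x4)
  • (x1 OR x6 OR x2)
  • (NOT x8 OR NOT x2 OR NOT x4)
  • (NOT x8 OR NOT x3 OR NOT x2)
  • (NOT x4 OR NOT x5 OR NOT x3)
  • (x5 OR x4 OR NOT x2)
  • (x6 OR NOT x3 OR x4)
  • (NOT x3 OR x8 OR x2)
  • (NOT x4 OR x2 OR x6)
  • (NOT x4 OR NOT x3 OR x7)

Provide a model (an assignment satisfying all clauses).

x1=T  x2=F  x3=F  x4=F  x5=F  x6=T  x7=T  x8=T

Try x1 = True.
Set x2 = False and propagate.
Branch on x3: take x3 = False.
The remaining clauses are satisfied by x4 = False, x5 = False, x6 = True, x7 = True, x8 = True.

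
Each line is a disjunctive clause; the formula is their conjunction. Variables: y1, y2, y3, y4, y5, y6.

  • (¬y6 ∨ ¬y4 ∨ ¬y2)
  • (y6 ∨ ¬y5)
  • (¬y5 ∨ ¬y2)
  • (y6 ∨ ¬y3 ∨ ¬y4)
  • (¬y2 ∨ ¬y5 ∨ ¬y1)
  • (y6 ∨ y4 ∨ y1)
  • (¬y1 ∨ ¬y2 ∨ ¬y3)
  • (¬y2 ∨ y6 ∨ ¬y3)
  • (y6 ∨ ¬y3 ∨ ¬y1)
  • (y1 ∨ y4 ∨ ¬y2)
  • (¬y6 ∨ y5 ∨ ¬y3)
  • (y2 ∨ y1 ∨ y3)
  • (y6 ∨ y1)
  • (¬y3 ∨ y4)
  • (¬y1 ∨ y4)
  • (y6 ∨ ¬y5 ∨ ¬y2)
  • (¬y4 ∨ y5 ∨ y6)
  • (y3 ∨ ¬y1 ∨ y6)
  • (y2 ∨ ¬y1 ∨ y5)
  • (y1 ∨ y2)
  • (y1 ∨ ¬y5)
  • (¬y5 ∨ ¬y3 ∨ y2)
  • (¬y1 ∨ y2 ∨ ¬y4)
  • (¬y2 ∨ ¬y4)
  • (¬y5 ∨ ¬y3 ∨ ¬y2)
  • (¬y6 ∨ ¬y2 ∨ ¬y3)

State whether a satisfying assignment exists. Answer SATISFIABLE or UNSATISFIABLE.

UNSATISFIABLE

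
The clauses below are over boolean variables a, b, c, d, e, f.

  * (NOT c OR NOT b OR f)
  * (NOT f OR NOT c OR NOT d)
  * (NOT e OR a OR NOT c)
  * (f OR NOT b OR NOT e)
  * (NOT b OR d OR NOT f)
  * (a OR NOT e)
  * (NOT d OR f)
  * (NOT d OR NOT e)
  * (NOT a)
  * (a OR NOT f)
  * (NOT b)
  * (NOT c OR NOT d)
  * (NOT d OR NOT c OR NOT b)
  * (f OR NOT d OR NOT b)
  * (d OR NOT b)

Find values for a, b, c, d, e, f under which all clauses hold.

a = 0  b = 0  c = 1  d = 0  e = 0  f = 0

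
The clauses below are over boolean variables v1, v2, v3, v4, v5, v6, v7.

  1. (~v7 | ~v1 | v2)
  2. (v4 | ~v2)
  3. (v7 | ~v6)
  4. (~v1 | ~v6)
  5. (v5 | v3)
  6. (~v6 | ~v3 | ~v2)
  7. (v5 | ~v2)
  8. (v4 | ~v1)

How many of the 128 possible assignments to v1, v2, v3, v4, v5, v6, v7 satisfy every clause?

30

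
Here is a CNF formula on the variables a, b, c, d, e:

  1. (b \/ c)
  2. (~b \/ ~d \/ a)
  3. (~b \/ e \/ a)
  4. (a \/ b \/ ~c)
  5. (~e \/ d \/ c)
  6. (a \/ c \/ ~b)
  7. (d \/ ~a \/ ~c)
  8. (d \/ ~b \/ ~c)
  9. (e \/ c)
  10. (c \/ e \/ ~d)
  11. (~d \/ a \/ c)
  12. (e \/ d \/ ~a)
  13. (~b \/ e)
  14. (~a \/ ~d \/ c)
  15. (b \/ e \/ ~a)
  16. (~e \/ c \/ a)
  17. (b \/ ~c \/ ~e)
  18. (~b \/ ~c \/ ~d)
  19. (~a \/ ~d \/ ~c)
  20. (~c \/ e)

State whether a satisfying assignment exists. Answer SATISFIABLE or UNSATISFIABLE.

c = True:
  propagation gives e=True, b=True, d=True; an empty clause results — contradiction.
c = False:
  propagation gives b=True, a=True, e=True, d=True; an empty clause results — contradiction.
Every branch closes, so no satisfying assignment exists.

UNSATISFIABLE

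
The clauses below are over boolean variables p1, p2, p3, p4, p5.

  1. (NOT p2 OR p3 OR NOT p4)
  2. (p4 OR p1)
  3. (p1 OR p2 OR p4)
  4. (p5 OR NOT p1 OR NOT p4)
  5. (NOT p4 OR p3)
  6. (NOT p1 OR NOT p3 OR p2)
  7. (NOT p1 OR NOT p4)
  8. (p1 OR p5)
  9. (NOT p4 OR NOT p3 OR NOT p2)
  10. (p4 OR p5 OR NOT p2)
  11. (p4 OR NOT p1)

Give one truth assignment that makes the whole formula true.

p1 = False, p2 = False, p3 = True, p4 = True, p5 = True

Check each clause:
  1. (NOT p4 OR p3 OR NOT p2) — p3 is true.
  2. (p1 OR p4) — p4 is true.
  3. (p2 OR p4 OR p1) — p4 is true.
  4. (NOT p1 OR p5 OR NOT p4) — p5 is true.
  5. (NOT p4 OR p3) — p3 is true.
  6. (p2 OR NOT p3 OR NOT p1) — NOT p1 is true.
  7. (NOT p1 OR NOT p4) — NOT p1 is true.
  8. (p1 OR p5) — p5 is true.
  9. (NOT p3 OR NOT p4 OR NOT p2) — NOT p2 is true.
  10. (p5 OR NOT p2 OR p4) — p4 is true.
  11. (p4 OR NOT p1) — p4 is true.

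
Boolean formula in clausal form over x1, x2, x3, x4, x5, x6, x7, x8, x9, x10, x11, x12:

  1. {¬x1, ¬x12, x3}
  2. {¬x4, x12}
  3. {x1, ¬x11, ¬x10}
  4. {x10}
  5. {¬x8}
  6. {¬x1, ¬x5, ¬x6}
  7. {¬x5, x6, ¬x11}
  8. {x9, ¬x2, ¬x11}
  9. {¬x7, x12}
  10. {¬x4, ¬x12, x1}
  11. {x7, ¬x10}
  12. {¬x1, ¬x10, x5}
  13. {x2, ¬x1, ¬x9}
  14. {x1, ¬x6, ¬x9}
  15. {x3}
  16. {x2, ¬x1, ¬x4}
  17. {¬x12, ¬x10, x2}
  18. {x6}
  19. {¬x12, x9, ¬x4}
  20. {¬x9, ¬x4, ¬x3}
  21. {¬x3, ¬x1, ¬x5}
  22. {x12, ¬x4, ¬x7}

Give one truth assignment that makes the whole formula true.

x1=F, x2=T, x3=T, x4=F, x5=F, x6=T, x7=T, x8=F, x9=F, x10=T, x11=F, x12=T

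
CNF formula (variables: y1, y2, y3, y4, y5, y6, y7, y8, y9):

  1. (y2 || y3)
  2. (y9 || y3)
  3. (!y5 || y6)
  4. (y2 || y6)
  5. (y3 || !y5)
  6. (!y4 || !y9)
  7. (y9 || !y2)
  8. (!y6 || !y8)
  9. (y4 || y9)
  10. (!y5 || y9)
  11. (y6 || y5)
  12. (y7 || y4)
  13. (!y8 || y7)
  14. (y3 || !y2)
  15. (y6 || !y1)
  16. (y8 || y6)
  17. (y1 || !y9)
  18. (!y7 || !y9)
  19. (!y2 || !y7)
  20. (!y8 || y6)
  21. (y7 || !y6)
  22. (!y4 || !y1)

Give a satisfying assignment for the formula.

Pure literal: y3 appears only positively; assign y3 = True.
Set y1 = False and propagate.
  then y9 is forced to False.
  then y2 is forced to False.
  then y6 is forced to True.
  then y8 is forced to False.
  then y4 is forced to True.
  then y5 is forced to False.
  then y7 is forced to True.
Every clause has at least one true literal under this assignment.

y1 = 0, y2 = 0, y3 = 1, y4 = 1, y5 = 0, y6 = 1, y7 = 1, y8 = 0, y9 = 0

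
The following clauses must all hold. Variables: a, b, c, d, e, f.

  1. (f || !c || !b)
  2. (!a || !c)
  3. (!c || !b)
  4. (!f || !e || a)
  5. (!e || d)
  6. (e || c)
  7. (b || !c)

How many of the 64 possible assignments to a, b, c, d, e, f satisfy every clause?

Satisfying assignments:
  a=F b=F c=F d=T e=T f=F
  a=F b=T c=F d=T e=T f=F
  a=T b=F c=F d=T e=T f=F
  a=T b=F c=F d=T e=T f=T
  a=T b=T c=F d=T e=T f=F
  a=T b=T c=F d=T e=T f=T
Count: 6.

6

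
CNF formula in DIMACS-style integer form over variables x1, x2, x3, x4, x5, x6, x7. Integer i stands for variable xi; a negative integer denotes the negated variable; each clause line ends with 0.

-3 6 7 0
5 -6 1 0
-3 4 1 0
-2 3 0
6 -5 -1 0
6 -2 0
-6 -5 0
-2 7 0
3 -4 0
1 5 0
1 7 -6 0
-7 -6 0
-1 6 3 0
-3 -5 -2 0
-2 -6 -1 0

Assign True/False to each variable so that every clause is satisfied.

Pure literal: x2 appears only negated; assign x2 = False.
Branch on x1: take x1 = True.
Set x3 = True and propagate.
Branch on x5: take x5 = False.
For the remaining variables, x4 = True, x6 = True, x7 = False works.
Every clause has at least one true literal under this assignment.

x1 = True  x2 = False  x3 = True  x4 = True  x5 = False  x6 = True  x7 = False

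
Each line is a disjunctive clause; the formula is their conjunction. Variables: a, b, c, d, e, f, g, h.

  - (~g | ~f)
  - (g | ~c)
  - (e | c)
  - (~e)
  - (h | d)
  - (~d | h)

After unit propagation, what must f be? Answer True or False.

False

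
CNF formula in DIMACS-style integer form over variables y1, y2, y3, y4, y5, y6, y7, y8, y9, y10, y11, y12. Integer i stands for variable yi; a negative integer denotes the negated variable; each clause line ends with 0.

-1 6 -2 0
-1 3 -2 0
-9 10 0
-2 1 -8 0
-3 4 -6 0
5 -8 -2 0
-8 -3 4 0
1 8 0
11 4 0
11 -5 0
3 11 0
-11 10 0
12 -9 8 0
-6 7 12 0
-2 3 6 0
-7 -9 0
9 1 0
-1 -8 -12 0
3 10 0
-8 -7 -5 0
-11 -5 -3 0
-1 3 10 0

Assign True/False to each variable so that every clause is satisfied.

y2 occurs only negated in the remaining clauses — set y2 = False.
Pure literal: y4 appears only positively; assign y4 = True.
Set y1 = True and propagate.
Set y3 = True and propagate.
Set y5 = False and propagate.
The remaining clauses are satisfied by y6 = False, y7 = True, y8 = False, y9 = False, y10 = False, y11 = False, y12 = False.

y1 = T  y2 = F  y3 = T  y4 = T  y5 = F  y6 = F  y7 = T  y8 = F  y9 = F  y10 = F  y11 = F  y12 = F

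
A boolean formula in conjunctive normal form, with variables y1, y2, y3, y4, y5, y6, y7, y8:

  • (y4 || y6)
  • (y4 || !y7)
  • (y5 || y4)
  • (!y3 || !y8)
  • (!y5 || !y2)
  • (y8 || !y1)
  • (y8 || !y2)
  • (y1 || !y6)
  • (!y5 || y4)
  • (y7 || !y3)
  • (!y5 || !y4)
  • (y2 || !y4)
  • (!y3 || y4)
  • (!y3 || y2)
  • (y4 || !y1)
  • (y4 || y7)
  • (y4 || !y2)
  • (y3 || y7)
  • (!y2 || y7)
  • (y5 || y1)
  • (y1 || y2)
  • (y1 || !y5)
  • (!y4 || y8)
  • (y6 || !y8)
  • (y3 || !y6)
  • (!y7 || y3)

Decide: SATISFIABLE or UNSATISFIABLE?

UNSATISFIABLE

y4 = True:
  propagation gives y5=False, y2=True, y8=True, y3=False; an empty clause results — contradiction.
y4 = False:
  propagation gives y6=True, y7=False; an empty clause results — contradiction.
Every branch closes, so no satisfying assignment exists.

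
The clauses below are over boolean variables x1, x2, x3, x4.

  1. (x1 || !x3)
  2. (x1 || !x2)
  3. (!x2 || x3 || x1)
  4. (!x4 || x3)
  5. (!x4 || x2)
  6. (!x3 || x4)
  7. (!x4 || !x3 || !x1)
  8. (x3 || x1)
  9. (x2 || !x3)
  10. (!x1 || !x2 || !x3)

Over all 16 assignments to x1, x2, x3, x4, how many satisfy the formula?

2

Satisfying assignments:
  x1=1 x2=0 x3=0 x4=0
  x1=1 x2=1 x3=0 x4=0
Count: 2.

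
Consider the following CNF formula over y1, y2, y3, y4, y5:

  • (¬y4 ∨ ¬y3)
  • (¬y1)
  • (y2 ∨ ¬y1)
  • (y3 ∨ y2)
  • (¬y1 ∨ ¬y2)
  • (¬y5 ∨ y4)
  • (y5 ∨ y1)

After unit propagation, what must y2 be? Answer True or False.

(¬y1) stands alone — y1 = False.
From (y1 ∨ y5) and y1 = False: y5 = True.
In (y4 ∨ ¬y5), ¬y5 is now false; y4 must hold, so y4 = True.
From (¬y4 ∨ ¬y3) and y4 = True: y3 = False.
(y2 ∨ y3) with y3 = False leaves only y2, so y2 = True.

True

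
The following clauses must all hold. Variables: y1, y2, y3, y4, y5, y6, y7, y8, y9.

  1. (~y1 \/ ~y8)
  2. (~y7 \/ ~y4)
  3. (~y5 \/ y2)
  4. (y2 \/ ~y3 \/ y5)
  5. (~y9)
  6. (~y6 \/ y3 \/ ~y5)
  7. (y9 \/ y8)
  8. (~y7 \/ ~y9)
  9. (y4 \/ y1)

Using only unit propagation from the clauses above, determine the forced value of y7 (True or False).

(~y9) stands alone — y9 = False.
(y9 \/ y8): since y9 = False, the clause reduces to (y8). y8 = True.
(~y8 \/ ~y1): since y8 = True, the clause reduces to (~y1). y1 = False.
From (y1 \/ y4) and y1 = False: y4 = True.
(~y4 \/ ~y7): since y4 = True, the clause reduces to (~y7). y7 = False.

False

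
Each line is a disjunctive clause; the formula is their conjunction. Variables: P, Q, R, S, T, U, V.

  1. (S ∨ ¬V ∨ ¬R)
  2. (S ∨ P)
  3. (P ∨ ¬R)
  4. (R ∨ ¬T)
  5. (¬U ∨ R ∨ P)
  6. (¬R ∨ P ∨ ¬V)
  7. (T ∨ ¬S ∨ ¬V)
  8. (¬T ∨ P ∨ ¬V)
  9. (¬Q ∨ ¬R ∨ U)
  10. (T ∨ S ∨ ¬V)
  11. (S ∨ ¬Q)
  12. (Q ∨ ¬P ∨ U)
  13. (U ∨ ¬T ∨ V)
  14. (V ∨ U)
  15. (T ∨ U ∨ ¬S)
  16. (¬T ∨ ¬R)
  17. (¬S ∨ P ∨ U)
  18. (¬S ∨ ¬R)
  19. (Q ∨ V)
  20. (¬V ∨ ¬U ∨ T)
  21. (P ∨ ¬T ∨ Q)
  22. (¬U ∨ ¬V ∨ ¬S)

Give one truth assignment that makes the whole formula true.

P=T, Q=T, R=F, S=T, T=F, U=T, V=F

Check each clause:
  1. (S ∨ ¬R ∨ ¬V) — ¬V is true.
  2. (S ∨ P) — P is true.
  3. (P ∨ ¬R) — P is true.
  4. (¬T ∨ R) — ¬T is true.
  5. (¬U ∨ P ∨ R) — P is true.
  6. (P ∨ ¬R ∨ ¬V) — ¬V is true.
  7. (¬V ∨ ¬S ∨ T) — ¬V is true.
  8. (P ∨ ¬V ∨ ¬T) — ¬V is true.
  9. (U ∨ ¬R ∨ ¬Q) — ¬R is true.
  10. (T ∨ S ∨ ¬V) — ¬V is true.
  11. (S ∨ ¬Q) — S is true.
  12. (¬P ∨ Q ∨ U) — Q is true.
  13. (V ∨ ¬T ∨ U) — ¬T is true.
  14. (U ∨ V) — U is true.
  15. (T ∨ ¬S ∨ U) — U is true.
  16. (¬R ∨ ¬T) — ¬T is true.
  17. (P ∨ ¬S ∨ U) — P is true.
  18. (¬S ∨ ¬R) — ¬R is true.
  19. (V ∨ Q) — Q is true.
  20. (¬V ∨ ¬U ∨ T) — ¬V is true.
  21. (Q ∨ P ∨ ¬T) — P is true.
  22. (¬U ∨ ¬S ∨ ¬V) — ¬V is true.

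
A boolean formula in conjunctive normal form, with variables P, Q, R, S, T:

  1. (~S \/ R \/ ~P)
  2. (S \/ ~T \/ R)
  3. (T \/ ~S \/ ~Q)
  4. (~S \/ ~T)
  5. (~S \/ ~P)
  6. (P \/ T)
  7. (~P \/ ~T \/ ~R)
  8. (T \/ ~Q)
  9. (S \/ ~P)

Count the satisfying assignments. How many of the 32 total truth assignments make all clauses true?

2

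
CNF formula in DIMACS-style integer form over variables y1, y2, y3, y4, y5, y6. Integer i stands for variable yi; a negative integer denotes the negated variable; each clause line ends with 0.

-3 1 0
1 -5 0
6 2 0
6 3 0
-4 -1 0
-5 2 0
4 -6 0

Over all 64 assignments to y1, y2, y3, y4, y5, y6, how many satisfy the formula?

The models are:
  y1=F y2=F y3=F y4=T y5=F y6=T
  y1=F y2=T y3=F y4=T y5=F y6=T
  y1=T y2=T y3=T y4=F y5=F y6=F
  y1=T y2=T y3=T y4=F y5=T y6=F
Count: 4.

4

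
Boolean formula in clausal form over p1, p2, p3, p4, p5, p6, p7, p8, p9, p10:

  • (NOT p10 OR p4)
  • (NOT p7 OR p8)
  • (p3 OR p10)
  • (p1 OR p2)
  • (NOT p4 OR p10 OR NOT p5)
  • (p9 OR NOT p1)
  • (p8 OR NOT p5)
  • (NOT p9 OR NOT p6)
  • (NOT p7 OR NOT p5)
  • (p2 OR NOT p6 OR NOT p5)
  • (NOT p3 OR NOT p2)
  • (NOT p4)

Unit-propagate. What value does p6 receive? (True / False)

False

(NOT p4) is a unit clause: p4 = False.
From (NOT p10 OR p4) and p4 = False: p10 = False.
In (p10 OR p3), p10 is now false; p3 must hold, so p3 = True.
In (NOT p3 OR NOT p2), NOT p3 is now false; NOT p2 must hold, so p2 = False.
From (p1 OR p2) and p2 = False: p1 = True.
In (NOT p1 OR p9), NOT p1 is now false; p9 must hold, so p9 = True.
(NOT p6 OR NOT p9): since p9 = True, the clause reduces to (NOT p6). p6 = False.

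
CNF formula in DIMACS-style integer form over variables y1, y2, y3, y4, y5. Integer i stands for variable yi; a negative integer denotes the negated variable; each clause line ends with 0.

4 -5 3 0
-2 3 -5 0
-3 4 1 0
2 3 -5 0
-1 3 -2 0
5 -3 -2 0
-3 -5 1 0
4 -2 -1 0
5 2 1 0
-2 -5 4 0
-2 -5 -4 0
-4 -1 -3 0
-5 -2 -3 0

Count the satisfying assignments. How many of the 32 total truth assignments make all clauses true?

6

Satisfying assignments:
  y1=F y2=T y3=F y4=F y5=F
  y1=F y2=T y3=F y4=T y5=F
  y1=T y2=F y3=F y4=F y5=F
  y1=T y2=F y3=F y4=T y5=F
  y1=T y2=F y3=T y4=F y5=F
  y1=T y2=F y3=T y4=F y5=T
Count: 6.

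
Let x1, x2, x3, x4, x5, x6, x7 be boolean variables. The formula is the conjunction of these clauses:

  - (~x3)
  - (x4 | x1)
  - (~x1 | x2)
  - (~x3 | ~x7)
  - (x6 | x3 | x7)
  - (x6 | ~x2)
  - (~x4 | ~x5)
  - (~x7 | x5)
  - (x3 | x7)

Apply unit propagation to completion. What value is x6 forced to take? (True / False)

True

Unit clause (~x3) sets x3 = False.
From (x7 | x3) and x3 = False: x7 = True.
From (~x7 | x5) and x7 = True: x5 = True.
In (~x5 | ~x4), ~x5 is now false; ~x4 must hold, so x4 = False.
From (x4 | x1) and x4 = False: x1 = True.
(~x1 | x2): since x1 = True, the clause reduces to (x2). x2 = True.
In (~x2 | x6), ~x2 is now false; x6 must hold, so x6 = True.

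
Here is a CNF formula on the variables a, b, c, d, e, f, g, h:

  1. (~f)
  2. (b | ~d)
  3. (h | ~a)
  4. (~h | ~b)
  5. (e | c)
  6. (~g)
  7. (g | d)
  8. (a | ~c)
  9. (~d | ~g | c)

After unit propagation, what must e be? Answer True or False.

(~f) is a unit clause: f = False.
(~g) stands alone — g = False.
(d | g) with g = False leaves only d, so d = True.
From (b | ~d) and d = True: b = True.
(~h | ~b) with b = True leaves only ~h, so h = False.
(h | ~a): since h = False, the clause reduces to (~a). a = False.
(~c | a) with a = False leaves only ~c, so c = False.
From (c | e) and c = False: e = True.

True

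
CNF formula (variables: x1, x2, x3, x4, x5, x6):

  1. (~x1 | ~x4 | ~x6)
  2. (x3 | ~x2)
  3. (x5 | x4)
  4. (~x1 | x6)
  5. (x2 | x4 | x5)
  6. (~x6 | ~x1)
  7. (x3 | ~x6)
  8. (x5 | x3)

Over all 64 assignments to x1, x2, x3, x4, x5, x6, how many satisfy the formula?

14

Split on x6, then x1.
  x6=1, x1=1: a clause becomes empty — 0.
  x6=1, x1=0: x2 free; 3 ways for (x3,x4,x5) × 2^1 = 6.
  x6=0, x1=1: a clause becomes empty — 0.
  x6=0, x1=0: 8 of the 16 assignments to (x2,x3,x4,x5) work.
Total: 0 + 6 + 0 + 8 = 14.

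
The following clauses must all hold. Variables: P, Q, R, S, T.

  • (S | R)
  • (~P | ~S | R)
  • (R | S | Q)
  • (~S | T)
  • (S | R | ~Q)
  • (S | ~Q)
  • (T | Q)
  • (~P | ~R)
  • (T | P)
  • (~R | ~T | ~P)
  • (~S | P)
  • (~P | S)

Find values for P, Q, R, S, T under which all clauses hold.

P=F, Q=F, R=T, S=F, T=T

Try P = False.
  then T is forced to True.
  then S is forced to False.
  then R is forced to True.
  then Q is forced to False.
Every clause has at least one true literal under this assignment.
Check each clause:
  1. (R | S) — R is true.
  2. (R | ~S | ~P) — R is true.
  3. (R | S | Q) — R is true.
  4. (T | ~S) — ~S is true.
  5. (~Q | S | R) — R is true.
  6. (~Q | S) — ~Q is true.
  7. (Q | T) — T is true.
  8. (~P | ~R) — ~P is true.
  9. (T | P) — T is true.
  10. (~P | ~R | ~T) — ~P is true.
  11. (~S | P) — ~S is true.
  12. (S | ~P) — ~P is true.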